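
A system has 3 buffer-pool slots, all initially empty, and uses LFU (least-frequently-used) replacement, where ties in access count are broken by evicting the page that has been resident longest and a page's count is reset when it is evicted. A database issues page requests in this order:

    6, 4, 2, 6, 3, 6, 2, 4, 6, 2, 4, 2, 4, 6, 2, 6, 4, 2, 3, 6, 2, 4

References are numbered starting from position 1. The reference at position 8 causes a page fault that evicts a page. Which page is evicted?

3

pos 1: 6 -> fault, frames {6}
pos 2: 4 -> fault, frames {6,4}
pos 3: 2 -> fault, frames {6,4,2}
pos 4: 6 -> hit
pos 5: 3 -> fault, evict 4, frames {6,2,3}
pos 6: 6 -> hit
pos 7: 2 -> hit
pos 8: 4 -> fault, evict 3, frames {6,2,4}
At position 8, page 3 is evicted.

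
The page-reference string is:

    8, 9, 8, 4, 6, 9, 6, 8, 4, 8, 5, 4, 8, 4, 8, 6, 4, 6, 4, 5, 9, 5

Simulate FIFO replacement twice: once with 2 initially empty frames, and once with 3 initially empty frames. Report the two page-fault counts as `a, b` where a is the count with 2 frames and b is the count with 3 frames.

2 frames: F F . F F F . F F . F . F F . F . . . F F . → 13 faults.
3 frames: F F . F F . . F . . F F . . . F . . . . F F → 10 faults.
10 < 13: adding a frame reduced faults, as is typical.

13, 10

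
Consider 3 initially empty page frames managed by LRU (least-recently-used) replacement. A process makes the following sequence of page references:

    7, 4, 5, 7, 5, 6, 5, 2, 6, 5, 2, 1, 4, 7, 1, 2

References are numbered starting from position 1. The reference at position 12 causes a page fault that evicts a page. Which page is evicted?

6

pos 1: 7 -> fault, frames [7]
pos 2: 4 -> fault, frames [7, 4]
pos 3: 5 -> fault, frames [7, 4, 5]
pos 4: 7 -> hit
pos 5: 5 -> hit
pos 6: 6 -> fault, evict 4, frames [7, 5, 6]
pos 7: 5 -> hit
pos 8: 2 -> fault, evict 7, frames [6, 5, 2]
pos 9: 6 -> hit
pos 10: 5 -> hit
pos 11: 2 -> hit
pos 12: 1 -> fault, evict 6, frames [5, 2, 1]
At position 12, page 6 is evicted.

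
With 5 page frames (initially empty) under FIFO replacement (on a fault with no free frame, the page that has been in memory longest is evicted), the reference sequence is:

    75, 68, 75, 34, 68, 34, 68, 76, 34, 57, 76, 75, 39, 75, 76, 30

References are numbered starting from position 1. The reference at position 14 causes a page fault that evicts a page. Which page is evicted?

pos 1: 75: fault, frames [75]
pos 2: 68: fault, frames [75, 68]
pos 3: 75: hit
pos 4: 34: fault, frames [75, 68, 34]
pos 5: 68: hit
pos 6: 34: hit
pos 7: 68: hit
pos 8: 76: fault, frames [75, 68, 34, 76]
pos 9: 34: hit
pos 10: 57: fault, frames [75, 68, 34, 76, 57]
pos 11: 76: hit
pos 12: 75: hit
pos 13: 39: fault, evict 75, frames [68, 34, 76, 57, 39]
pos 14: 75: fault, evict 68, frames [34, 76, 57, 39, 75]
At position 14, page 68 is evicted.

68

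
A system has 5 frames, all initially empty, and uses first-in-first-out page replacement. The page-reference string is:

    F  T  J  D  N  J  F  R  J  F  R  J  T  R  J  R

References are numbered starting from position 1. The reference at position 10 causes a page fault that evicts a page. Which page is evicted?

T

pos 1: F: fault, frames (F)
pos 2: T: fault, frames (F T)
pos 3: J: fault, frames (F T J)
pos 4: D: fault, frames (F T J D)
pos 5: N: fault, frames (F T J D N)
pos 6: J: hit
pos 7: F: hit
pos 8: R: fault, evict F, frames (T J D N R)
pos 9: J: hit
pos 10: F: fault, evict T, frames (J D N R F)
At position 10, page T is evicted.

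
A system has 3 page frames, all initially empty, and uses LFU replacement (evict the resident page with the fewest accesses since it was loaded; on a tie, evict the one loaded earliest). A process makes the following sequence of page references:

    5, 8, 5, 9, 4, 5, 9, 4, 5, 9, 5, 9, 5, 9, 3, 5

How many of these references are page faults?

5 -> miss, frames [5]
8 -> miss, frames [5, 8]
5 -> hit
9 -> miss, frames [5, 8, 9]
4 -> miss, evict 8, frames [5, 9, 4]
5 -> hit
9 -> hit
4 -> hit
5 -> hit
9 -> hit
5 -> hit
9 -> hit
5 -> hit
9 -> hit
3 -> miss, evict 4, frames [5, 9, 3]
5 -> hit
Page faults: 5.

5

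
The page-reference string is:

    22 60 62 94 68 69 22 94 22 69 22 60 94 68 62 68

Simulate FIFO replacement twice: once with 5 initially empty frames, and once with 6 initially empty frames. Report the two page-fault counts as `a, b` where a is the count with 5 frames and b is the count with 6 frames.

5 frames: F F F F F F F . . . . F . . F . → 9 faults.
6 frames: F F F F F F . . . . . . . . . . → 6 faults.
6 < 9: adding a frame reduced faults, as is typical.

9, 6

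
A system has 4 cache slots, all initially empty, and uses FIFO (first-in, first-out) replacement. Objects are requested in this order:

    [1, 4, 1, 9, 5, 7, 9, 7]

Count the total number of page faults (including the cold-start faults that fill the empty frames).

5

1: miss, frames (1)
4: miss, frames (1 4)
1: hit
9: miss, frames (1 4 9)
5: miss, frames (1 4 9 5)
7: miss, evict 1, frames (4 9 5 7)
9: hit
7: hit
Page faults: 5.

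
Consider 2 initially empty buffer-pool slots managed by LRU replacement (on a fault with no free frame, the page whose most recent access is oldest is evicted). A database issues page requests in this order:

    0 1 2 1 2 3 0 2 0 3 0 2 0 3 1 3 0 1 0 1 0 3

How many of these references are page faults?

0 -> miss, frames (0)
1 -> miss, frames (0 1)
2 -> miss, evict 0, frames (1 2)
1 -> hit
2 -> hit
3 -> miss, evict 1, frames (2 3)
0 -> miss, evict 2, frames (3 0)
2 -> miss, evict 3, frames (0 2)
0 -> hit
3 -> miss, evict 2, frames (0 3)
0 -> hit
2 -> miss, evict 3, frames (0 2)
0 -> hit
3 -> miss, evict 2, frames (0 3)
1 -> miss, evict 0, frames (3 1)
3 -> hit
0 -> miss, evict 1, frames (3 0)
1 -> miss, evict 3, frames (0 1)
0 -> hit
1 -> hit
0 -> hit
3 -> miss, evict 1, frames (0 3)
Page faults: 13.

13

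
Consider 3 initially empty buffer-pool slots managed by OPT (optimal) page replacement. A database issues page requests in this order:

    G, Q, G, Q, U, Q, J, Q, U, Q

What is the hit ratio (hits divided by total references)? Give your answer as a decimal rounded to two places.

0.60

G -> fault, frames (G)
Q -> fault, frames (G Q)
G -> hit
Q -> hit
U -> fault, frames (G Q U)
Q -> hit
J -> fault, evict G, frames (Q U J)
Q -> hit
U -> hit
Q -> hit
Hits: 6 of 10 references → 6/10 = 0.6000.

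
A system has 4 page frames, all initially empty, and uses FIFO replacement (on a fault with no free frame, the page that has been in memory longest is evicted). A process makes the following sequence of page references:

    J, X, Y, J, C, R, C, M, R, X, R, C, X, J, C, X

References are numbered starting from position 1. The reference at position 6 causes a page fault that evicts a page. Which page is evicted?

J

pos 1: J -> fault, frames {J}
pos 2: X -> fault, frames {J,X}
pos 3: Y -> fault, frames {J,X,Y}
pos 4: J -> hit
pos 5: C -> fault, frames {J,X,Y,C}
pos 6: R -> fault, evict J, frames {X,Y,C,R}
At position 6, page J is evicted.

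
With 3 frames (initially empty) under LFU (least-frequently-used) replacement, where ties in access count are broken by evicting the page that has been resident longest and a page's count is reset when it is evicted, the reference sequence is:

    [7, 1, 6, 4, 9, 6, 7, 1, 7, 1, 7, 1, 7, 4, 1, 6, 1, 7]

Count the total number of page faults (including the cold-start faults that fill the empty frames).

9

7: fault, frames {7}
1: fault, frames {7,1}
6: fault, frames {7,1,6}
4: fault, evict 7, frames {1,6,4}
9: fault, evict 1, frames {6,4,9}
6: hit
7: fault, evict 4, frames {6,9,7}
1: fault, evict 9, frames {6,7,1}
7: hit
1: hit
7: hit
1: hit
7: hit
4: fault, evict 6, frames {7,1,4}
1: hit
6: fault, evict 4, frames {7,1,6}
1: hit
7: hit
Page faults: 9.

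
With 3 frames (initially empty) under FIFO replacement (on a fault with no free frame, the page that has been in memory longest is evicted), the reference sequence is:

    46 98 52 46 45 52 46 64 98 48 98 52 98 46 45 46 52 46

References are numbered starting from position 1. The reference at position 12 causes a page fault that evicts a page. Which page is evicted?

64

pos 1: 46 -> fault, frames (46)
pos 2: 98 -> fault, frames (46 98)
pos 3: 52 -> fault, frames (46 98 52)
pos 4: 46 -> hit
pos 5: 45 -> fault, evict 46, frames (98 52 45)
pos 6: 52 -> hit
pos 7: 46 -> fault, evict 98, frames (52 45 46)
pos 8: 64 -> fault, evict 52, frames (45 46 64)
pos 9: 98 -> fault, evict 45, frames (46 64 98)
pos 10: 48 -> fault, evict 46, frames (64 98 48)
pos 11: 98 -> hit
pos 12: 52 -> fault, evict 64, frames (98 48 52)
At position 12, page 64 is evicted.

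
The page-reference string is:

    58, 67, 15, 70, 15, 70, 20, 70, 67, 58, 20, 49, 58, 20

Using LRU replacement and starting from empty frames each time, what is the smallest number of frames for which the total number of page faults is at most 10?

3

f=1: 14 faults
f=2: 11 faults
f=3: 9 faults
f=4: 7 faults
f=5: 6 faults
f=6: 6 faults
Smallest f with faults ≤ 10 is 3.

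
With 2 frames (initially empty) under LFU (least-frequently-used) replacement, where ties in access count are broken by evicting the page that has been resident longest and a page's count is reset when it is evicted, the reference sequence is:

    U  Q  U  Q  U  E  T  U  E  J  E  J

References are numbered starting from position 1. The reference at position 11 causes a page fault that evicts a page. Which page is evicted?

J

pos 1: U: fault, frames (U)
pos 2: Q: fault, frames (U Q)
pos 3: U: hit
pos 4: Q: hit
pos 5: U: hit
pos 6: E: fault, evict Q, frames (U E)
pos 7: T: fault, evict E, frames (U T)
pos 8: U: hit
pos 9: E: fault, evict T, frames (U E)
pos 10: J: fault, evict E, frames (U J)
pos 11: E: fault, evict J, frames (U E)
At position 11, page J is evicted.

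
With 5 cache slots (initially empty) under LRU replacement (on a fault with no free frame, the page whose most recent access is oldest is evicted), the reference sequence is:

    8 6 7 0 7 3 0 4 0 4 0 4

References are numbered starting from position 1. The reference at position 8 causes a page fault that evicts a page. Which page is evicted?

pos 1: 8 → miss, frames [8]
pos 2: 6 → miss, frames [8, 6]
pos 3: 7 → miss, frames [8, 6, 7]
pos 4: 0 → miss, frames [8, 6, 7, 0]
pos 5: 7 → hit
pos 6: 3 → miss, frames [8, 6, 0, 7, 3]
pos 7: 0 → hit
pos 8: 4 → miss, evict 8, frames [6, 7, 3, 0, 4]
At position 8, page 8 is evicted.

8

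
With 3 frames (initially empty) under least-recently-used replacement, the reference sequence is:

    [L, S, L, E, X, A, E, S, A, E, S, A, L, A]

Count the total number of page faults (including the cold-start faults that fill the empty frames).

7

L → miss, frames (L)
S → miss, frames (L S)
L → hit
E → miss, frames (S L E)
X → miss, evict S, frames (L E X)
A → miss, evict L, frames (E X A)
E → hit
S → miss, evict X, frames (A E S)
A → hit
E → hit
S → hit
A → hit
L → miss, evict E, frames (S A L)
A → hit
Page faults: 7.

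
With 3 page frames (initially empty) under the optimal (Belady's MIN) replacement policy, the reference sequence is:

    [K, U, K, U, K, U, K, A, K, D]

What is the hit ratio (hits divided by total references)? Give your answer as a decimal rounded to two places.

K → miss, frames {K}
U → miss, frames {K,U}
K → hit
U → hit
K → hit
U → hit
K → hit
A → miss, frames {K,U,A}
K → hit
D → miss, evict A, frames {K,U,D}
Hits: 6 of 10 references → 6/10 = 0.6000.

0.60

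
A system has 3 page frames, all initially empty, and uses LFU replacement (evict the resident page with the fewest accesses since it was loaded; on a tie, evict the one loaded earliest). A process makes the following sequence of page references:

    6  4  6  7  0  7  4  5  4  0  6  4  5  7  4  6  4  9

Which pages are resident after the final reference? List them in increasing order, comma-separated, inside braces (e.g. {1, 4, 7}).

{6, 7, 9}

6 → miss, frames {6}
4 → miss, frames {6,4}
6 → hit
7 → miss, frames {6,4,7}
0 → miss, evict 4, frames {6,7,0}
7 → hit
4 → miss, evict 0, frames {6,7,4}
5 → miss, evict 4, frames {6,7,5}
4 → miss, evict 5, frames {6,7,4}
0 → miss, evict 4, frames {6,7,0}
6 → hit
4 → miss, evict 0, frames {6,7,4}
5 → miss, evict 4, frames {6,7,5}
7 → hit
4 → miss, evict 5, frames {6,7,4}
6 → hit
4 → hit
9 → miss, evict 4, frames {6,7,9}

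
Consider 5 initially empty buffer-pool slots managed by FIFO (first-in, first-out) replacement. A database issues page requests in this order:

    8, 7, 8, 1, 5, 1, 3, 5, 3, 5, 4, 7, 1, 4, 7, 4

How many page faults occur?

6

8 -> fault, frames [8]
7 -> fault, frames [8, 7]
8 -> hit
1 -> fault, frames [8, 7, 1]
5 -> fault, frames [8, 7, 1, 5]
1 -> hit
3 -> fault, frames [8, 7, 1, 5, 3]
5 -> hit
3 -> hit
5 -> hit
4 -> fault, evict 8, frames [7, 1, 5, 3, 4]
7 -> hit
1 -> hit
4 -> hit
7 -> hit
4 -> hit
Page faults: 6.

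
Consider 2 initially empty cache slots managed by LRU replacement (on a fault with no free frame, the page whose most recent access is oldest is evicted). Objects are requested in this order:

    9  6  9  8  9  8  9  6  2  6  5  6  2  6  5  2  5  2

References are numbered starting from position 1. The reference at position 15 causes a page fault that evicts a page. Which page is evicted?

pos 1: 9: miss, frames (9)
pos 2: 6: miss, frames (9 6)
pos 3: 9: hit
pos 4: 8: miss, evict 6, frames (9 8)
pos 5: 9: hit
pos 6: 8: hit
pos 7: 9: hit
pos 8: 6: miss, evict 8, frames (9 6)
pos 9: 2: miss, evict 9, frames (6 2)
pos 10: 6: hit
pos 11: 5: miss, evict 2, frames (6 5)
pos 12: 6: hit
pos 13: 2: miss, evict 5, frames (6 2)
pos 14: 6: hit
pos 15: 5: miss, evict 2, frames (6 5)
At position 15, page 2 is evicted.

2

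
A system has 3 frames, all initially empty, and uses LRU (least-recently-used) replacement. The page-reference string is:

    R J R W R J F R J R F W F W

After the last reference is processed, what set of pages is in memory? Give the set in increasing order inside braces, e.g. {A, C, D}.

R: miss, frames [R]
J: miss, frames [R, J]
R: hit
W: miss, frames [J, R, W]
R: hit
J: hit
F: miss, evict W, frames [R, J, F]
R: hit
J: hit
R: hit
F: hit
W: miss, evict J, frames [R, F, W]
F: hit
W: hit

{F, R, W}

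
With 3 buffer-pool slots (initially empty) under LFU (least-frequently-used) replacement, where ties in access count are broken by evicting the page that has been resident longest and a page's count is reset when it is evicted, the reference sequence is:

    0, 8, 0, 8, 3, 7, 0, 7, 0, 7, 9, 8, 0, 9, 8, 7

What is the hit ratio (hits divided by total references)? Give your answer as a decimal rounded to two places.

0: fault, frames (0)
8: fault, frames (0 8)
0: hit
8: hit
3: fault, frames (0 8 3)
7: fault, evict 3, frames (0 8 7)
0: hit
7: hit
0: hit
7: hit
9: fault, evict 8, frames (0 7 9)
8: fault, evict 9, frames (0 7 8)
0: hit
9: fault, evict 8, frames (0 7 9)
8: fault, evict 9, frames (0 7 8)
7: hit
Hits: 8 of 16 references → 8/16 = 0.5000.

0.50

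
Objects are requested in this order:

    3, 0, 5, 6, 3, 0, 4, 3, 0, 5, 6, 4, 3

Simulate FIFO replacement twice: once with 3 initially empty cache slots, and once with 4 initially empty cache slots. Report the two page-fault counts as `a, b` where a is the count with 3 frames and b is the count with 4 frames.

10, 11

3 frames: F F F F F F F . . F F . F → 10 faults.
4 frames: F F F F . . F F F F F F F → 11 faults.
11 > 10: adding a frame increased faults — Belady's anomaly.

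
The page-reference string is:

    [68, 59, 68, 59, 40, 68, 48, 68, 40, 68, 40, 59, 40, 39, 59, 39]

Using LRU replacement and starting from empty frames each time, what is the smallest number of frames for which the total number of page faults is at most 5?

4

f=1: 16 faults
f=2: 9 faults
f=3: 6 faults
f=4: 5 faults
f=5: 5 faults
Smallest f with faults ≤ 5 is 4.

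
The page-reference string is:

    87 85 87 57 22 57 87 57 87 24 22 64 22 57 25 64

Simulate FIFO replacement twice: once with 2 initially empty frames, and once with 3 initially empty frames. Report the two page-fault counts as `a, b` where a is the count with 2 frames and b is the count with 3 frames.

2 frames: F F . F F . F F . F F F . F F F → 12 faults.
3 frames: F F . F F . F . . F . F F F F F → 11 faults.
11 < 12: adding a frame reduced faults, as is typical.

12, 11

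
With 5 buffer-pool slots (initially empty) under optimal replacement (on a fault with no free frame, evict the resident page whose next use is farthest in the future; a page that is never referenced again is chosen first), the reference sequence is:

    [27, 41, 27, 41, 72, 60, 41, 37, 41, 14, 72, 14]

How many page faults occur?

6

27 -> fault, frames [27]
41 -> fault, frames [27, 41]
27 -> hit
41 -> hit
72 -> fault, frames [27, 41, 72]
60 -> fault, frames [27, 41, 72, 60]
41 -> hit
37 -> fault, frames [27, 41, 72, 60, 37]
41 -> hit
14 -> fault, evict 37, frames [27, 41, 72, 60, 14]
72 -> hit
14 -> hit
Page faults: 6.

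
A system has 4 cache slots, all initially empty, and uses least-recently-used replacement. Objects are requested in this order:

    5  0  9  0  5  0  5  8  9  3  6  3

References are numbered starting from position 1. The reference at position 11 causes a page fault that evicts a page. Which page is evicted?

5

pos 1: 5: miss, frames {5}
pos 2: 0: miss, frames {5,0}
pos 3: 9: miss, frames {5,0,9}
pos 4: 0: hit
pos 5: 5: hit
pos 6: 0: hit
pos 7: 5: hit
pos 8: 8: miss, frames {9,0,5,8}
pos 9: 9: hit
pos 10: 3: miss, evict 0, frames {5,8,9,3}
pos 11: 6: miss, evict 5, frames {8,9,3,6}
At position 11, page 5 is evicted.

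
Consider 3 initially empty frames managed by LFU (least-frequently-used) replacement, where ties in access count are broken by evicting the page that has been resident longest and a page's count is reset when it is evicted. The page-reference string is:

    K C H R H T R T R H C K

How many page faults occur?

K -> fault, frames [K]
C -> fault, frames [K, C]
H -> fault, frames [K, C, H]
R -> fault, evict K, frames [C, H, R]
H -> hit
T -> fault, evict C, frames [H, R, T]
R -> hit
T -> hit
R -> hit
H -> hit
C -> fault, evict T, frames [H, R, C]
K -> fault, evict C, frames [H, R, K]
Page faults: 7.

7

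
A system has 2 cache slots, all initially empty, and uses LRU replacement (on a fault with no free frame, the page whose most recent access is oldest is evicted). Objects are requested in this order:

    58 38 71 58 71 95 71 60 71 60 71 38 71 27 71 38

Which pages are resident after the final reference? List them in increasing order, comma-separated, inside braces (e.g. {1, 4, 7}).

{38, 71}

58 -> fault, frames (58)
38 -> fault, frames (58 38)
71 -> fault, evict 58, frames (38 71)
58 -> fault, evict 38, frames (71 58)
71 -> hit
95 -> fault, evict 58, frames (71 95)
71 -> hit
60 -> fault, evict 95, frames (71 60)
71 -> hit
60 -> hit
71 -> hit
38 -> fault, evict 60, frames (71 38)
71 -> hit
27 -> fault, evict 38, frames (71 27)
71 -> hit
38 -> fault, evict 27, frames (71 38)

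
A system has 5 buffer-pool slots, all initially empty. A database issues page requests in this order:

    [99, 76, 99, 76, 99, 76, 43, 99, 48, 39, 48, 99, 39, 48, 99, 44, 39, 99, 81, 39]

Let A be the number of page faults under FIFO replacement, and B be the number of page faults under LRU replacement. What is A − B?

1

Under FIFO: F F . . . . F . F F . . . . . F . F F . → 8 faults.
Under LRU: F F . . . . F . F F . . . . . F . . F . → 7 faults.
A − B = 8 − 7 = 1.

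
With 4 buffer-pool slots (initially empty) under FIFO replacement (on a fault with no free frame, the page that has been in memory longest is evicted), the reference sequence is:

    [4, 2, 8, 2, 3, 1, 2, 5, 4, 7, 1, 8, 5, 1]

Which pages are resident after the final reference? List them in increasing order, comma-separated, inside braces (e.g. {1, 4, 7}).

{1, 4, 7, 8}

4 -> miss, frames [4]
2 -> miss, frames [4, 2]
8 -> miss, frames [4, 2, 8]
2 -> hit
3 -> miss, frames [4, 2, 8, 3]
1 -> miss, evict 4, frames [2, 8, 3, 1]
2 -> hit
5 -> miss, evict 2, frames [8, 3, 1, 5]
4 -> miss, evict 8, frames [3, 1, 5, 4]
7 -> miss, evict 3, frames [1, 5, 4, 7]
1 -> hit
8 -> miss, evict 1, frames [5, 4, 7, 8]
5 -> hit
1 -> miss, evict 5, frames [4, 7, 8, 1]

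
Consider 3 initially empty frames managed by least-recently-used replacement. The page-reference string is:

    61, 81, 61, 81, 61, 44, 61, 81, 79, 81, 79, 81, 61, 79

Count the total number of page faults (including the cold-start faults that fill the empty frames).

4

61: fault, frames {61}
81: fault, frames {61,81}
61: hit
81: hit
61: hit
44: fault, frames {81,61,44}
61: hit
81: hit
79: fault, evict 44, frames {61,81,79}
81: hit
79: hit
81: hit
61: hit
79: hit
Page faults: 4.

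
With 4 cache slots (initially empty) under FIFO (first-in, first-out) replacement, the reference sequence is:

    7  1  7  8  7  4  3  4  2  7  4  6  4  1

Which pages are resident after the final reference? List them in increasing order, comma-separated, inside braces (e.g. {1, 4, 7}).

7 → miss, frames {7}
1 → miss, frames {7,1}
7 → hit
8 → miss, frames {7,1,8}
7 → hit
4 → miss, frames {7,1,8,4}
3 → miss, evict 7, frames {1,8,4,3}
4 → hit
2 → miss, evict 1, frames {8,4,3,2}
7 → miss, evict 8, frames {4,3,2,7}
4 → hit
6 → miss, evict 4, frames {3,2,7,6}
4 → miss, evict 3, frames {2,7,6,4}
1 → miss, evict 2, frames {7,6,4,1}

{1, 4, 6, 7}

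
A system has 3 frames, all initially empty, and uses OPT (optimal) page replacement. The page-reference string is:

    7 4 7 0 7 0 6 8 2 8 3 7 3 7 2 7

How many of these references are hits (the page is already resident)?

7: fault, frames (7)
4: fault, frames (7 4)
7: hit
0: fault, frames (7 4 0)
7: hit
0: hit
6: fault, evict 0, frames (7 4 6)
8: fault, evict 6, frames (7 4 8)
2: fault, evict 4, frames (7 8 2)
8: hit
3: fault, evict 8, frames (7 2 3)
7: hit
3: hit
7: hit
2: hit
7: hit
Hits: 9.

9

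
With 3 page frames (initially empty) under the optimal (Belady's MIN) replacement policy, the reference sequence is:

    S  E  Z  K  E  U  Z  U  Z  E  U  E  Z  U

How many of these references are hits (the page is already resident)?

9

S: fault, frames [S]
E: fault, frames [S, E]
Z: fault, frames [S, E, Z]
K: fault, evict S, frames [E, Z, K]
E: hit
U: fault, evict K, frames [E, Z, U]
Z: hit
U: hit
Z: hit
E: hit
U: hit
E: hit
Z: hit
U: hit
Hits: 9.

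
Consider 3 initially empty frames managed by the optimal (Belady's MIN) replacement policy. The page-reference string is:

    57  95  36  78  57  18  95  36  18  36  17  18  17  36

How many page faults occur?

57: miss, frames (57)
95: miss, frames (57 95)
36: miss, frames (57 95 36)
78: miss, evict 36, frames (57 95 78)
57: hit
18: miss, evict 78, frames (57 95 18)
95: hit
36: miss, evict 95, frames (57 18 36)
18: hit
36: hit
17: miss, evict 57, frames (18 36 17)
18: hit
17: hit
36: hit
Page faults: 7.

7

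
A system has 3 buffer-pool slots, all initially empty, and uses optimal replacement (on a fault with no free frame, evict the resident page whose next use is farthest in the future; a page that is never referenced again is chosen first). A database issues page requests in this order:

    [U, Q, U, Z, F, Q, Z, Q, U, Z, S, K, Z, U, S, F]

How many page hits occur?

U: miss, frames {U}
Q: miss, frames {U,Q}
U: hit
Z: miss, frames {U,Q,Z}
F: miss, evict U, frames {Q,Z,F}
Q: hit
Z: hit
Q: hit
U: miss, evict Q, frames {Z,F,U}
Z: hit
S: miss, evict F, frames {Z,U,S}
K: miss, evict S, frames {Z,U,K}
Z: hit
U: hit
S: miss, evict K, frames {Z,U,S}
F: miss, evict S, frames {Z,U,F}
Hits: 7.

7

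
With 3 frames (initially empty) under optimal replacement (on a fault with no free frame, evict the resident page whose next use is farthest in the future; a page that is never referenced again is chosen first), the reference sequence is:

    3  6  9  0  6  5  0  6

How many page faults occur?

3 -> fault, frames [3]
6 -> fault, frames [3, 6]
9 -> fault, frames [3, 6, 9]
0 -> fault, evict 9, frames [3, 6, 0]
6 -> hit
5 -> fault, evict 3, frames [6, 0, 5]
0 -> hit
6 -> hit
Page faults: 5.

5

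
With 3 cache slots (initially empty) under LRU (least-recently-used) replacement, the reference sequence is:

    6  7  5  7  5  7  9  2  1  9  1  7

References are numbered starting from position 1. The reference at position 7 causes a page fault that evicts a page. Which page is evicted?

6

pos 1: 6 -> miss, frames (6)
pos 2: 7 -> miss, frames (6 7)
pos 3: 5 -> miss, frames (6 7 5)
pos 4: 7 -> hit
pos 5: 5 -> hit
pos 6: 7 -> hit
pos 7: 9 -> miss, evict 6, frames (5 7 9)
At position 7, page 6 is evicted.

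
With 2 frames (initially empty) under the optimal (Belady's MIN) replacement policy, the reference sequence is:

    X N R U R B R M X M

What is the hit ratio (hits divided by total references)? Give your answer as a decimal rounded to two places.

X -> miss, frames (X)
N -> miss, frames (X N)
R -> miss, evict N, frames (X R)
U -> miss, evict X, frames (R U)
R -> hit
B -> miss, evict U, frames (R B)
R -> hit
M -> miss, evict B, frames (R M)
X -> miss, evict R, frames (M X)
M -> hit
Hits: 3 of 10 references → 3/10 = 0.3000.

0.30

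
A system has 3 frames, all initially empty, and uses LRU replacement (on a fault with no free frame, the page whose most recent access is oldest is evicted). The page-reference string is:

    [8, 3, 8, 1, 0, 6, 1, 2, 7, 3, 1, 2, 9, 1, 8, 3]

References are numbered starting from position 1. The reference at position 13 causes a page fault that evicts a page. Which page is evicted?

pos 1: 8: miss, frames {8}
pos 2: 3: miss, frames {8,3}
pos 3: 8: hit
pos 4: 1: miss, frames {3,8,1}
pos 5: 0: miss, evict 3, frames {8,1,0}
pos 6: 6: miss, evict 8, frames {1,0,6}
pos 7: 1: hit
pos 8: 2: miss, evict 0, frames {6,1,2}
pos 9: 7: miss, evict 6, frames {1,2,7}
pos 10: 3: miss, evict 1, frames {2,7,3}
pos 11: 1: miss, evict 2, frames {7,3,1}
pos 12: 2: miss, evict 7, frames {3,1,2}
pos 13: 9: miss, evict 3, frames {1,2,9}
At position 13, page 3 is evicted.

3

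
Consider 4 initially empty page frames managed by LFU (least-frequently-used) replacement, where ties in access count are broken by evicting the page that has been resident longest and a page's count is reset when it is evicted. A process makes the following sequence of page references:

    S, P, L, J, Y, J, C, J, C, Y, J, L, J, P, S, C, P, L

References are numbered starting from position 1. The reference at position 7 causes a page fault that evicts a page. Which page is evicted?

P

pos 1: S -> fault, frames {S}
pos 2: P -> fault, frames {S,P}
pos 3: L -> fault, frames {S,P,L}
pos 4: J -> fault, frames {S,P,L,J}
pos 5: Y -> fault, evict S, frames {P,L,J,Y}
pos 6: J -> hit
pos 7: C -> fault, evict P, frames {L,J,Y,C}
At position 7, page P is evicted.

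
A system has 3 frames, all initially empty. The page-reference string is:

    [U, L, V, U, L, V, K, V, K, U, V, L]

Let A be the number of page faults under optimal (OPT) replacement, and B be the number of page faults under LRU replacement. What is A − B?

-1

Under OPT: F F F . . . F . . . . F → 5 faults.
Under LRU: F F F . . . F . . F . F → 6 faults.
A − B = 5 − 6 = -1.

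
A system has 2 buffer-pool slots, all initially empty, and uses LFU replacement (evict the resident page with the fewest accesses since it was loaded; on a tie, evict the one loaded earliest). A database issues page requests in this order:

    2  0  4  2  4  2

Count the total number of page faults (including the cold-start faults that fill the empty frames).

2 → miss, frames (2)
0 → miss, frames (2 0)
4 → miss, evict 2, frames (0 4)
2 → miss, evict 0, frames (4 2)
4 → hit
2 → hit
Page faults: 4.

4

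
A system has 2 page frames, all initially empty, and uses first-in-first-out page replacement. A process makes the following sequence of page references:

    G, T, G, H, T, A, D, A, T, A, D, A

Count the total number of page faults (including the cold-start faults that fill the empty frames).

G -> miss, frames [G]
T -> miss, frames [G, T]
G -> hit
H -> miss, evict G, frames [T, H]
T -> hit
A -> miss, evict T, frames [H, A]
D -> miss, evict H, frames [A, D]
A -> hit
T -> miss, evict A, frames [D, T]
A -> miss, evict D, frames [T, A]
D -> miss, evict T, frames [A, D]
A -> hit
Page faults: 8.

8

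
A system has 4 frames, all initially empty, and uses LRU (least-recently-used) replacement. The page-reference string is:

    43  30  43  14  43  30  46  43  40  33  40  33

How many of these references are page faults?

6

43 -> fault, frames {43}
30 -> fault, frames {43,30}
43 -> hit
14 -> fault, frames {30,43,14}
43 -> hit
30 -> hit
46 -> fault, frames {14,43,30,46}
43 -> hit
40 -> fault, evict 14, frames {30,46,43,40}
33 -> fault, evict 30, frames {46,43,40,33}
40 -> hit
33 -> hit
Page faults: 6.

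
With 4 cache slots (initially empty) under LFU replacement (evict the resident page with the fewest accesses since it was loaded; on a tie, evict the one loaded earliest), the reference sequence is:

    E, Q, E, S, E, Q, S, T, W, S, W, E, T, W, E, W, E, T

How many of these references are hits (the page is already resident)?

12

E: miss, frames {E}
Q: miss, frames {E,Q}
E: hit
S: miss, frames {E,Q,S}
E: hit
Q: hit
S: hit
T: miss, frames {E,Q,S,T}
W: miss, evict T, frames {E,Q,S,W}
S: hit
W: hit
E: hit
T: miss, evict Q, frames {E,S,W,T}
W: hit
E: hit
W: hit
E: hit
T: hit
Hits: 12.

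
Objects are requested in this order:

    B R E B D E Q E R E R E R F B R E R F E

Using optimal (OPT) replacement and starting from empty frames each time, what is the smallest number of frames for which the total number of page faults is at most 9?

f=1: 20 faults
f=2: 10 faults
f=3: 8 faults
f=4: 6 faults
f=5: 6 faults
f=6: 6 faults
Smallest f with faults ≤ 9 is 3.

3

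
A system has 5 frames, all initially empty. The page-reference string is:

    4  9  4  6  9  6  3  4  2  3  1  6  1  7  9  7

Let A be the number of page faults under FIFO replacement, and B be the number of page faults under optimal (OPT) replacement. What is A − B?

1

Under FIFO: F F . F . . F . F . F . . F F . → 8 faults.
Under OPT: F F . F . . F . F . F . . F . . → 7 faults.
A − B = 8 − 7 = 1.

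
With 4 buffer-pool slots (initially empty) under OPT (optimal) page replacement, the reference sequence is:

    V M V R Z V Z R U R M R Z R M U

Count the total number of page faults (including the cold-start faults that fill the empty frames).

5

V: miss, frames (V)
M: miss, frames (V M)
V: hit
R: miss, frames (V M R)
Z: miss, frames (V M R Z)
V: hit
Z: hit
R: hit
U: miss, evict V, frames (M R Z U)
R: hit
M: hit
R: hit
Z: hit
R: hit
M: hit
U: hit
Page faults: 5.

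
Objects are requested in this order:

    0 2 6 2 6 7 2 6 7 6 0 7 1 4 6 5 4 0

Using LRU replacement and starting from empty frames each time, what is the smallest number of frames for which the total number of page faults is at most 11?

3

f=1: 18 faults
f=2: 15 faults
f=3: 10 faults
f=4: 9 faults
f=5: 8 faults
f=6: 7 faults
f=7: 7 faults
Smallest f with faults ≤ 11 is 3.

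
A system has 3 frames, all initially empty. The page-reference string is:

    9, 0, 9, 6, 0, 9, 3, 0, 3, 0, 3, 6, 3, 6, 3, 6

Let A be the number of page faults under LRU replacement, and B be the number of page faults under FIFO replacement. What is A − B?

1

Under LRU: F F . F . . F . . . . F . . . . → 5 faults.
Under FIFO: F F . F . . F . . . . . . . . . → 4 faults.
A − B = 5 − 4 = 1.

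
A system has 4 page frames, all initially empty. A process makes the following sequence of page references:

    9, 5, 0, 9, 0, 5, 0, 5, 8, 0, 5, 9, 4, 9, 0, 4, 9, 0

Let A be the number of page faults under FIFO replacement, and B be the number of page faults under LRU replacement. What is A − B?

Under FIFO: F F F . . . . . F . . . F F . . . . → 6 faults.
Under LRU: F F F . . . . . F . . . F . . . . . → 5 faults.
A − B = 6 − 5 = 1.

1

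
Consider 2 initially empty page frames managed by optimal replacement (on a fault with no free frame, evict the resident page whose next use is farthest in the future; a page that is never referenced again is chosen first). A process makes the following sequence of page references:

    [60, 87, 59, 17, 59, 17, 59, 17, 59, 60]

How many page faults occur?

5

60 -> fault, frames [60]
87 -> fault, frames [60, 87]
59 -> fault, evict 87, frames [60, 59]
17 -> fault, evict 60, frames [59, 17]
59 -> hit
17 -> hit
59 -> hit
17 -> hit
59 -> hit
60 -> fault, evict 17, frames [59, 60]
Page faults: 5.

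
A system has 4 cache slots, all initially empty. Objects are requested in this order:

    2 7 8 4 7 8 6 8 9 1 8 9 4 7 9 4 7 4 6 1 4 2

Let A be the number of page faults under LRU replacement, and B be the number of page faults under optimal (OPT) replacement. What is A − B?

2

Under LRU: F F F F . . F . F F . . F F . . . . F F . F → 12 faults.
Under OPT: F F F F . . F . F F . . . F . . . . F . . F → 10 faults.
A − B = 12 − 10 = 2.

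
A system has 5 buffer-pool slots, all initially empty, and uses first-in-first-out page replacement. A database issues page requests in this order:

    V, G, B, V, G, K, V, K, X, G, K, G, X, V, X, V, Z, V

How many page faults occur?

7

V: fault, frames (V)
G: fault, frames (V G)
B: fault, frames (V G B)
V: hit
G: hit
K: fault, frames (V G B K)
V: hit
K: hit
X: fault, frames (V G B K X)
G: hit
K: hit
G: hit
X: hit
V: hit
X: hit
V: hit
Z: fault, evict V, frames (G B K X Z)
V: fault, evict G, frames (B K X Z V)
Page faults: 7.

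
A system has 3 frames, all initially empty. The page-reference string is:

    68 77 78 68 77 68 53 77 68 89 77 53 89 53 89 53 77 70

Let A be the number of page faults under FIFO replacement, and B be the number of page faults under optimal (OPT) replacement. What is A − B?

Under FIFO: F F F . . . F . F F F F . . . . . F → 9 faults.
Under OPT: F F F . . . F . . F . . . . . . . F → 6 faults.
A − B = 9 − 6 = 3.

3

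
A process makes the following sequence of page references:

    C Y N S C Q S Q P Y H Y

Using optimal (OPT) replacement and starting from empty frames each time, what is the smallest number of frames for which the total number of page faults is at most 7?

3

f=1: 12 faults
f=2: 8 faults
f=3: 7 faults
f=4: 7 faults
f=5: 7 faults
f=6: 7 faults
f=7: 7 faults
Smallest f with faults ≤ 7 is 3.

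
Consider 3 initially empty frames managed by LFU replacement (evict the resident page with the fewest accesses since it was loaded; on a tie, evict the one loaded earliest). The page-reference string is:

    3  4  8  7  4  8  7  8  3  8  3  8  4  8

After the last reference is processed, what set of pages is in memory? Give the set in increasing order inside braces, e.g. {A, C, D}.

3 → fault, frames {3}
4 → fault, frames {3,4}
8 → fault, frames {3,4,8}
7 → fault, evict 3, frames {4,8,7}
4 → hit
8 → hit
7 → hit
8 → hit
3 → fault, evict 4, frames {8,7,3}
8 → hit
3 → hit
8 → hit
4 → fault, evict 7, frames {8,3,4}
8 → hit

{3, 4, 8}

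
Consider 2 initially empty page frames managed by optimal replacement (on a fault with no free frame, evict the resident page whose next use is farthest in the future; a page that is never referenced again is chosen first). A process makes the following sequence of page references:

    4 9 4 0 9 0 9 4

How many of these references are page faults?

4

4: miss, frames {4}
9: miss, frames {4,9}
4: hit
0: miss, evict 4, frames {9,0}
9: hit
0: hit
9: hit
4: miss, evict 0, frames {9,4}
Page faults: 4.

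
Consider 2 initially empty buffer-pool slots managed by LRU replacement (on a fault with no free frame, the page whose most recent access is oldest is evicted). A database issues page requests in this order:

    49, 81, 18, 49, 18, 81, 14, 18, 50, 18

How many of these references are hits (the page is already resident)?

2

49 → miss, frames (49)
81 → miss, frames (49 81)
18 → miss, evict 49, frames (81 18)
49 → miss, evict 81, frames (18 49)
18 → hit
81 → miss, evict 49, frames (18 81)
14 → miss, evict 18, frames (81 14)
18 → miss, evict 81, frames (14 18)
50 → miss, evict 14, frames (18 50)
18 → hit
Hits: 2.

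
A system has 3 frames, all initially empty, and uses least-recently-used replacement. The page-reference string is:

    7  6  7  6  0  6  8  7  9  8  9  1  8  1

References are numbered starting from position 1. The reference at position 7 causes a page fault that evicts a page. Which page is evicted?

7

pos 1: 7 -> miss, frames (7)
pos 2: 6 -> miss, frames (7 6)
pos 3: 7 -> hit
pos 4: 6 -> hit
pos 5: 0 -> miss, frames (7 6 0)
pos 6: 6 -> hit
pos 7: 8 -> miss, evict 7, frames (0 6 8)
At position 7, page 7 is evicted.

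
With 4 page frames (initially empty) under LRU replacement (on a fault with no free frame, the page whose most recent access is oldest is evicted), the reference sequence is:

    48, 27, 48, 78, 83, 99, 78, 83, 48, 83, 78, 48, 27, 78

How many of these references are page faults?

6

48 → fault, frames {48}
27 → fault, frames {48,27}
48 → hit
78 → fault, frames {27,48,78}
83 → fault, frames {27,48,78,83}
99 → fault, evict 27, frames {48,78,83,99}
78 → hit
83 → hit
48 → hit
83 → hit
78 → hit
48 → hit
27 → fault, evict 99, frames {83,78,48,27}
78 → hit
Page faults: 6.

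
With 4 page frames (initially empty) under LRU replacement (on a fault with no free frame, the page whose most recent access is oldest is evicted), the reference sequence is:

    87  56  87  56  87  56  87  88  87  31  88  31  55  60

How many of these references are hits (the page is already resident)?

87 -> fault, frames [87]
56 -> fault, frames [87, 56]
87 -> hit
56 -> hit
87 -> hit
56 -> hit
87 -> hit
88 -> fault, frames [56, 87, 88]
87 -> hit
31 -> fault, frames [56, 88, 87, 31]
88 -> hit
31 -> hit
55 -> fault, evict 56, frames [87, 88, 31, 55]
60 -> fault, evict 87, frames [88, 31, 55, 60]
Hits: 8.

8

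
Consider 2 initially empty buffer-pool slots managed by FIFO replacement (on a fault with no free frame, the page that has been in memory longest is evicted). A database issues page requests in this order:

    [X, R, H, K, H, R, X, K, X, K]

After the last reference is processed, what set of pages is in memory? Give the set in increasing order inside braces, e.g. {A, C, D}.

X -> miss, frames (X)
R -> miss, frames (X R)
H -> miss, evict X, frames (R H)
K -> miss, evict R, frames (H K)
H -> hit
R -> miss, evict H, frames (K R)
X -> miss, evict K, frames (R X)
K -> miss, evict R, frames (X K)
X -> hit
K -> hit

{K, X}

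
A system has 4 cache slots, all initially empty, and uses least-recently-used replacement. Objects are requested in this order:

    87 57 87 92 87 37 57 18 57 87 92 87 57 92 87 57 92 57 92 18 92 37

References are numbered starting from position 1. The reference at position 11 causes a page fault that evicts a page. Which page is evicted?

37

pos 1: 87 → fault, frames {87}
pos 2: 57 → fault, frames {87,57}
pos 3: 87 → hit
pos 4: 92 → fault, frames {57,87,92}
pos 5: 87 → hit
pos 6: 37 → fault, frames {57,92,87,37}
pos 7: 57 → hit
pos 8: 18 → fault, evict 92, frames {87,37,57,18}
pos 9: 57 → hit
pos 10: 87 → hit
pos 11: 92 → fault, evict 37, frames {18,57,87,92}
At position 11, page 37 is evicted.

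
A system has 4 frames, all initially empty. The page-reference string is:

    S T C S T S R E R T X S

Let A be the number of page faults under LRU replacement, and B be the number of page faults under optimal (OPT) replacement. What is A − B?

1

Under LRU: F F F . . . F F . . F F → 7 faults.
Under OPT: F F F . . . F F . . F . → 6 faults.
A − B = 7 − 6 = 1.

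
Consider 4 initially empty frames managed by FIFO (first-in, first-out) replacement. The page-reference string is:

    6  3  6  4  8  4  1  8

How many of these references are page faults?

5

6: miss, frames (6)
3: miss, frames (6 3)
6: hit
4: miss, frames (6 3 4)
8: miss, frames (6 3 4 8)
4: hit
1: miss, evict 6, frames (3 4 8 1)
8: hit
Page faults: 5.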